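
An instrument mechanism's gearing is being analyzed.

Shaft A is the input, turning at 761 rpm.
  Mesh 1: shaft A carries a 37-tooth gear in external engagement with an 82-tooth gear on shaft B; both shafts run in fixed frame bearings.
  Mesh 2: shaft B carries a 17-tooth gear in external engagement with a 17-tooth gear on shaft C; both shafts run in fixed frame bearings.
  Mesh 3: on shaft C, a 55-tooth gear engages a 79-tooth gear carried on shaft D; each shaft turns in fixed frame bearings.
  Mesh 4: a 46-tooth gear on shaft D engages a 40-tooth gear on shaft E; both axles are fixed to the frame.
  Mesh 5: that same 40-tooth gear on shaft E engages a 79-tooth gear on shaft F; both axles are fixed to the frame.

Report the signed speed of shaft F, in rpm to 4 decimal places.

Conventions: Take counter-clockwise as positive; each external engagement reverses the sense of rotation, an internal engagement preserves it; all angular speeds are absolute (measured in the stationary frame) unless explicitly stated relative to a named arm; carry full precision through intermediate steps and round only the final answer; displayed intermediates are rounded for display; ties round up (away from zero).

-139.1999 rpm

topology: fixed-axis compound train — 5 meshes, A→F
mesh 1 [37T→82T]: ω = 761.0000×37/82 = 343.3780 rpm, sense flips to −
mesh 2 [17T→17T]: ω = 343.3780×17/17 = 343.3780 rpm, sense flips to +
mesh 3 [55T→79T]: ω = 343.3780×55/79 = 239.0607 rpm, sense flips to −
mesh 4 [46T→40T]: ω = 239.0607×46/40 = 274.9198 rpm, sense flips to +
mesh 5 [40T→79T]: ω = 274.9198×40/79 = 139.1999 rpm, sense flips to −
signed output speed = -139.1999 rpm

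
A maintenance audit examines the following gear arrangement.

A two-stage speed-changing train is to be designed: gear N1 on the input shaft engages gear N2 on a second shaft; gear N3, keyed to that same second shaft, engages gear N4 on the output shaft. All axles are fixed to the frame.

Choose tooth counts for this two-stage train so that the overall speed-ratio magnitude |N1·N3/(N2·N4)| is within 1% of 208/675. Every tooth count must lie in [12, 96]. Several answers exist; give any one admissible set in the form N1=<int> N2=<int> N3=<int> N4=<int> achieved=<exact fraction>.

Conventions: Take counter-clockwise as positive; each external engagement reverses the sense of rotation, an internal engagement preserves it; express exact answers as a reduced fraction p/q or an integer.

design class (target 208/675): fixed-axis compound train
target = 208/675 in lowest terms: an exact hit needs N1·N3 = k·208 and N2·N4 = k·675 for one integer k, every count in [12, 96]; additionally prefer no 1:1 stage (N1 ≠ N2, N3 ≠ N4)
k = 1: N1·N3 = 208 = 13·16, N2·N4 = 675 = 15·45
achieved = 13·16/(15·45) = 208/675; |achieved − target| = 0 ≤ 52/16875 ✓

N1=13 N2=15 N3=16 N4=45 achieved=208/675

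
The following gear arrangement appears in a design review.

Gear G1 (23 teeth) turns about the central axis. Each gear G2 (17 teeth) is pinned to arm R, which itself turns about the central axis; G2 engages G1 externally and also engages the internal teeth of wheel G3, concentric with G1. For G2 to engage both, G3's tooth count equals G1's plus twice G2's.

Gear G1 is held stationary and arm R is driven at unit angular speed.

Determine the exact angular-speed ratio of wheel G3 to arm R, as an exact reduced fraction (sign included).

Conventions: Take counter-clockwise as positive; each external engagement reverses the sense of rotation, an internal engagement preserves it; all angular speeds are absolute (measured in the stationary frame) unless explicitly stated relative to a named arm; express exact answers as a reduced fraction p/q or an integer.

80/57

planetary set (23T centre, 17T on arm, 57T internal) — Willis relation
ring teeth: 23 + 2·17 = 57
23(ω_sun−ω_arm) = −57(ω_ring−ω_arm),  ω_sun = 0, ω_arm = 1
ω_ring = 1 − (23/57)(0−1) = 80/57
ω_out/ω_in = 80/57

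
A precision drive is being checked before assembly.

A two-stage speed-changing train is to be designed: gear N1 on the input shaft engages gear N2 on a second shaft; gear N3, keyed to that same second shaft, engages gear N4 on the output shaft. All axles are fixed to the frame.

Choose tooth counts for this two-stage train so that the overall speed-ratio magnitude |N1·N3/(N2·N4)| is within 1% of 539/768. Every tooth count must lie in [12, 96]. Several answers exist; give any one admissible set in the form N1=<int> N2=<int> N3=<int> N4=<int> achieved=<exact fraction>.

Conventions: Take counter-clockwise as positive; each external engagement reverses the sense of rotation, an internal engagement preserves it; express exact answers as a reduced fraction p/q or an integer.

class = fixed-axis compound train [2-stage, 539/768 wanted]
target = 539/768 in lowest terms: an exact hit needs N1·N3 = k·539 and N2·N4 = k·768 for one integer k, every count in [12, 96]; additionally prefer no 1:1 stage (N1 ≠ N2, N3 ≠ N4)
k = 1: no 1:1-free in-range split of k·539 and k·768 into factor pairs; take k = 2
k = 2: N1·N3 = 1078 = 14·77, N2·N4 = 1536 = 16·96
achieved = 14·77/(16·96) = 539/768; |achieved − target| = 0 ≤ 539/76800 ✓

N1=14 N2=16 N3=77 N4=96 achieved=539/768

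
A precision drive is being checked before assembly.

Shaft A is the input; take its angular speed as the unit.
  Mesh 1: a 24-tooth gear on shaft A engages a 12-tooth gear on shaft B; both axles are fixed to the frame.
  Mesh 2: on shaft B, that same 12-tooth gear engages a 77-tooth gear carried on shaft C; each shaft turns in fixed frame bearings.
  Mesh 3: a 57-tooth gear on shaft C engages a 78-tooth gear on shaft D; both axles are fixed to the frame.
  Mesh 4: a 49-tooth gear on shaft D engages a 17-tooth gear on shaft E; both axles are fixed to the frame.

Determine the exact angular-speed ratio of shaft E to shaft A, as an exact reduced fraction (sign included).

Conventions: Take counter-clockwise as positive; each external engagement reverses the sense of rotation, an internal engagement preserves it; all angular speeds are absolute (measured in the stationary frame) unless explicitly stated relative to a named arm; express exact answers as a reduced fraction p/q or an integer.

class = fixed-axis compound train [4 meshes; 4 ratios multiply, 4 sense flips]
mesh 1 [24T→12T]: running ratio 2, sense −
mesh 2 [12T→77T]: running ratio 24/77, sense +
mesh 3 [57T→78T]: running ratio 228/1001, sense −
mesh 4 [49T→17T]: running ratio 1596/2431, sense +
ω_out/ω_in = 1596/2431

1596/2431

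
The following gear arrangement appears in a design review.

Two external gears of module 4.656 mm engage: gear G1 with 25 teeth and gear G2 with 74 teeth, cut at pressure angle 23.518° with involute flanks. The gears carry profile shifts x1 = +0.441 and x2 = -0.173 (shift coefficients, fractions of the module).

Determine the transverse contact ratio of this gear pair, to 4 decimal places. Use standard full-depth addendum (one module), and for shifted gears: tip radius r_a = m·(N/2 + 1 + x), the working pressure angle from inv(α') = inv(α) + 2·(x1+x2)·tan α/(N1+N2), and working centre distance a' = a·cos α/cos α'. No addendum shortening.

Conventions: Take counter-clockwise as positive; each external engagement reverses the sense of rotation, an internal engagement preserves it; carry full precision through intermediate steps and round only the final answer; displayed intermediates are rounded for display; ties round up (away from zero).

single-mesh involute tooth geometry (25T engaging 74T at module 4.656)
base radii: r_b1 = 53.365603, r_b2 = 157.962185
tip radii: r_a1 = 64.909296, r_a2 = 176.122512
inv(α') = inv(23.518°) + 2·(+0.441-0.173)·tan α/(25+74) = 0.02707561  ⇒  α' = 24.20779°
a' = a·cos α / cos α' = 230.4720·cos 23.518°/cos 24.20779° = 231.702708
action lengths: √(r_a1²−r_b1²) = 36.950360, √(r_a2²−r_b2²) = 77.891511
base pitch p_b = π·m·cos α = 13.412239
CR = (36.950360 + 77.891511 − 231.702708·sin 24.20779°)/13.412239 = 1.478714
contact ratio ≈ 1.4787

1.4787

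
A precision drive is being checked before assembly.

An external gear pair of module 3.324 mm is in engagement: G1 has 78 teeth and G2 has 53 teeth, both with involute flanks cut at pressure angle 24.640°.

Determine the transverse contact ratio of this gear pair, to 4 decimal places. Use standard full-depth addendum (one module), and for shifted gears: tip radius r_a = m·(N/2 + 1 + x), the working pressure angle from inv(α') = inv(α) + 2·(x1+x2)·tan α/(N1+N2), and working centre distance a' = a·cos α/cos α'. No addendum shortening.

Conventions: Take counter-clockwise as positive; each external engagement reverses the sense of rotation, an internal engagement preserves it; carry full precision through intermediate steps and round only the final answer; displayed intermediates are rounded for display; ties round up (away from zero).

topology: single-mesh involute geometry — m = 3.324, 78T/53T pair
base radii: r_b1 = 117.832029, r_b2 = 80.065353
tip radii: r_a1 = 132.960000, r_a2 = 91.410000
no profile shift: α' = α, a' = a
action lengths: √(r_a1²−r_b1²) = 61.595248, √(r_a2²−r_b2²) = 44.105865
base pitch p_b = π·m·cos α = 9.491801
CR = (61.595248 + 44.105865 − 217.722000·sin 24.64000°)/9.491801 = 1.572878
contact ratio ≈ 1.5729

1.5729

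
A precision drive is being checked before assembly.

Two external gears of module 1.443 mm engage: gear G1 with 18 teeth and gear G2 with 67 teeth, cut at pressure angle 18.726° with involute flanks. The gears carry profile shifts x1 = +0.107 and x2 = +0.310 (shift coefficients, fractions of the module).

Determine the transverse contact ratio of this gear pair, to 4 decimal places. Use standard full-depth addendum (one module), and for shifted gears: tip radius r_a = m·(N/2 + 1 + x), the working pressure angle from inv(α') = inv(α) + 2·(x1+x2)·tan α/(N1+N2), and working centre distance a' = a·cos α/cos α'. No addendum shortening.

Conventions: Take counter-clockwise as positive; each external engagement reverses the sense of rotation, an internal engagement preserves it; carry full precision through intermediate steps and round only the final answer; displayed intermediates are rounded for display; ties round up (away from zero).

class = single-mesh tooth geometry [involute pair 18T × 67T, m = 1.443]
base radii: r_b1 = 12.299529, r_b2 = 45.781581
tip radii: r_a1 = 14.584401, r_a2 = 50.230830
inv(α') = inv(18.726°) + 2·(+0.107+0.310)·tan α/(18+67) = 0.01548289  ⇒  α' = 20.24688°
a' = a·cos α / cos α' = 61.3275·cos 18.726°/cos 20.24688° = 61.906287
action lengths: √(r_a1²−r_b1²) = 7.837495, √(r_a2²−r_b2²) = 20.668410
base pitch p_b = π·m·cos α = 4.293346
CR = (7.837495 + 20.668410 − 61.906287·sin 20.24688°)/4.293346 = 1.649588
contact ratio ≈ 1.6496

1.6496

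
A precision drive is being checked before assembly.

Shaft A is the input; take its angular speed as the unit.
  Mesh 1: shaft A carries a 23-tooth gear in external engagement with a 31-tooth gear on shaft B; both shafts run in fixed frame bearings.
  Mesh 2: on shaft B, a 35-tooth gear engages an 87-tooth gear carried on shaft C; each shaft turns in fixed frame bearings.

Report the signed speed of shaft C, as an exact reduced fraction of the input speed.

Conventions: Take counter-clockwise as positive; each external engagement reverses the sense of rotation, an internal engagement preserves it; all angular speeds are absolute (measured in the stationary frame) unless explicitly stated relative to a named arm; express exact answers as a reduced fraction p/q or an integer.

805/2697

2-mesh fixed-axis compound train (all bearings frame-fixed)
mesh 1 [23T→31T]: |ω|/ω_in = 1×23/31 = 23/31, sense flips to −
mesh 2 [35T→87T]: |ω|/ω_in = (23/31)×35/87 = 805/2697, sense flips to +
signed output speed (× input speed) = 805/2697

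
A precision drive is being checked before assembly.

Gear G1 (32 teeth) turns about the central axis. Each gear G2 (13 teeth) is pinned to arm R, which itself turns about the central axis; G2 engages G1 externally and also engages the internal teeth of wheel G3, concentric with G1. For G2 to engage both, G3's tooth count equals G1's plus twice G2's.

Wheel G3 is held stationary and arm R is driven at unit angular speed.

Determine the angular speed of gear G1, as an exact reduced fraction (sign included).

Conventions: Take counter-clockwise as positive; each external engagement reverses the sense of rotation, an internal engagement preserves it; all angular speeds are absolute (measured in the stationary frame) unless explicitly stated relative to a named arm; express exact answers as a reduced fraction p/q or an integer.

class = planetary set [G3 = 32+2·13 = 58; Willis about the carrier]
ring teeth: 32 + 2·13 = 58
32(ω_sun−ω_arm) = −58(ω_ring−ω_arm),  ω_ring = 0, ω_arm = 1
ω_sun = 1 − (58/32)(0−1) = 45/16
exact speed ratio = 45/16

45/16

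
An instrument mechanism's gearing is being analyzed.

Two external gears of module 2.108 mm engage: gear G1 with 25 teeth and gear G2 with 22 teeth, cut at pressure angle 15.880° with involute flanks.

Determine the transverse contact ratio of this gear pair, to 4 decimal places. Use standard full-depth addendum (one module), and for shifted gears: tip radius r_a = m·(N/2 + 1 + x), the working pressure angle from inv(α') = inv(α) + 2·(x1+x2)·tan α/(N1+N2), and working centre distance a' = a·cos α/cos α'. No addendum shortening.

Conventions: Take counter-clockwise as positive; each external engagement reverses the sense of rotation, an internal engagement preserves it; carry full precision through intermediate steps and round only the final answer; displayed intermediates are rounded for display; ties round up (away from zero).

1.7778

recognized (one external pair, fixed centres): single-mesh tooth geometry, m = 2.108, N1 = 25, N2 = 22
base radii: r_b1 = 25.344402, r_b2 = 22.303074
tip radii: r_a1 = 28.458000, r_a2 = 25.296000
no profile shift: α' = α, a' = a
action lengths: √(r_a1²−r_b1²) = 12.942915, √(r_a2²−r_b2²) = 11.935683
base pitch p_b = π·m·cos α = 6.369743
CR = (12.942915 + 11.935683 − 49.538000·sin 15.88000°)/6.369743 = 1.777754
contact ratio ≈ 1.7778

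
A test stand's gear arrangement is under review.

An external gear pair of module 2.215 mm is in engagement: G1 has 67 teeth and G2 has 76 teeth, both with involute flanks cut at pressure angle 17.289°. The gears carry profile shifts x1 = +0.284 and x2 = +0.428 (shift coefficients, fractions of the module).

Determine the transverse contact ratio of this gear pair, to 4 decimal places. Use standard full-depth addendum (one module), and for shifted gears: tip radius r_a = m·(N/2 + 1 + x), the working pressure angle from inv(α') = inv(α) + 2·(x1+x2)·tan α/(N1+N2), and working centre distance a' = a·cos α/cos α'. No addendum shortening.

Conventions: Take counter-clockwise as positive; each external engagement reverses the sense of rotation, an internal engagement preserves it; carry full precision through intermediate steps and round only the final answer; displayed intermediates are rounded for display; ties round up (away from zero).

1.8877

recognized (one external pair, fixed centres): single-mesh tooth geometry, m = 2.215, N1 = 67, N2 = 76
base radii: r_b1 = 70.849873, r_b2 = 80.367020
tip radii: r_a1 = 77.046560, r_a2 = 87.333020
inv(α') = inv(17.289°) + 2·(+0.284+0.428)·tan α/(67+76) = 0.01260423  ⇒  α' = 18.94628°
a' = a·cos α / cos α' = 158.3725·cos 17.289°/cos 18.94628° = 159.878569
action lengths: √(r_a1²−r_b1²) = 30.273220, √(r_a2²−r_b2²) = 34.178918
base pitch p_b = π·m·cos α = 6.644222
CR = (30.273220 + 34.178918 − 159.878569·sin 18.94628°)/6.644222 = 1.887734
contact ratio ≈ 1.8877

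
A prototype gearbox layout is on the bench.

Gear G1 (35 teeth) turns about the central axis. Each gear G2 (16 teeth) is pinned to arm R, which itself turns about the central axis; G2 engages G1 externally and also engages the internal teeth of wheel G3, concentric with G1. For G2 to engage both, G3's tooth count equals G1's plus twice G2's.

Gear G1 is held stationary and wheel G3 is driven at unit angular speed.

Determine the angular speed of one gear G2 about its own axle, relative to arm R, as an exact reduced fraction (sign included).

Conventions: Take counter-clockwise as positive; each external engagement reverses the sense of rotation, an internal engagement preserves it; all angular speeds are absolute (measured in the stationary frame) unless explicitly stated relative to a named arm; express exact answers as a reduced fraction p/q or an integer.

topology: planetary set — G1 35T / G2 16T / G3 67T, arm = carrier (Willis)
ring teeth: 35 + 2·16 = 67
35(ω_sun−ω_arm) = −67(ω_ring−ω_arm),  ω_sun = 0, ω_ring = 1
35(0−ω_arm) = −67(1−ω_arm)  ⇒  102·ω_arm = 67  ⇒  ω_arm = 67/102
sun–planet mesh: 35·(0−67/102) = −16·(ω_p−ω_arm)  ⇒  ω_p−ω_arm = 2345/1632
exact speed ratio = 2345/1632

2345/1632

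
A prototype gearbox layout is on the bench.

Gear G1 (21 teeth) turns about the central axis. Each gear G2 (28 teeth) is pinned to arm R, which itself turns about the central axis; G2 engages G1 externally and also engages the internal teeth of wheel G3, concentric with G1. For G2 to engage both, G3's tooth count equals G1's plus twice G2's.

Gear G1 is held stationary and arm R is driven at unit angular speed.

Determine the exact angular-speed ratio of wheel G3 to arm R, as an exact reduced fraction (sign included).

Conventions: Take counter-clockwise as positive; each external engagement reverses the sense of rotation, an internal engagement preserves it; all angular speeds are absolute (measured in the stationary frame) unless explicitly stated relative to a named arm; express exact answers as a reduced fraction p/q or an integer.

topology: planetary set — G1 21T / G2 28T / G3 77T, arm = carrier (Willis)
ring teeth: 21 + 2·28 = 77
21(ω_sun−ω_arm) = −77(ω_ring−ω_arm),  ω_sun = 0, ω_arm = 1
ω_ring = 1 − (21/77)(0−1) = 14/11
ω_out/ω_in = 14/11

14/11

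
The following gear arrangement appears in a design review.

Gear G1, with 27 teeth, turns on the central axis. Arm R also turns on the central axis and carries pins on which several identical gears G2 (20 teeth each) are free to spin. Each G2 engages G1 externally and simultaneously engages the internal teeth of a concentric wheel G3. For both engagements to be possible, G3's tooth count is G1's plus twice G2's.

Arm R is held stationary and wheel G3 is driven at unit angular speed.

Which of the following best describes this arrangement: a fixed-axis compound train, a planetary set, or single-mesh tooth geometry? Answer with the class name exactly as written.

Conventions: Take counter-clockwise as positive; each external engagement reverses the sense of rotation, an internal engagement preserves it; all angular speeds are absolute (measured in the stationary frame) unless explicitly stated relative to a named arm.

planetary set

planetary set (27T centre, 20T on arm, 67T internal) — Willis relation
classification: planetary set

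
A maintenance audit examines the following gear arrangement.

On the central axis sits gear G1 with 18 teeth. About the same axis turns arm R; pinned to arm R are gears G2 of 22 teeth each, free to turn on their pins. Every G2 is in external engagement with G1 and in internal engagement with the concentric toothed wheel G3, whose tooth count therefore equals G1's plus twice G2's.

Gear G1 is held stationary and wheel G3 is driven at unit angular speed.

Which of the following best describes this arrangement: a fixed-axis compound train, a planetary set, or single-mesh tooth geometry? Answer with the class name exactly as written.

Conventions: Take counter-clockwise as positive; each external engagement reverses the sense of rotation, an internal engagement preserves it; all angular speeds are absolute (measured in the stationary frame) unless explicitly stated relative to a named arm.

class = planetary set [G3 = 18+2·22 = 62; Willis about the carrier]
classification: planetary set

planetary set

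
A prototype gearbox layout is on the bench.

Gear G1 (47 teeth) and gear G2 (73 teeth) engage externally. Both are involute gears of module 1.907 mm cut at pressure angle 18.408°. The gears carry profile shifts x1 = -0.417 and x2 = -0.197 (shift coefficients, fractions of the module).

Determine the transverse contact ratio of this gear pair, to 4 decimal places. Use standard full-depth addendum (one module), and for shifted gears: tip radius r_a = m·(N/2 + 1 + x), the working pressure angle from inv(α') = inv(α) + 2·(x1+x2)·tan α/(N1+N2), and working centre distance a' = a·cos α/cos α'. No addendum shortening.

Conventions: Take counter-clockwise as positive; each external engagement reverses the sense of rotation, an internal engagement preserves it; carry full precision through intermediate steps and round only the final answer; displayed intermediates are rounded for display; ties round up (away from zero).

2.0714

single-mesh involute tooth geometry (47T engaging 73T at module 1.907)
base radii: r_b1 = 42.521429, r_b2 = 66.043921
tip radii: r_a1 = 45.926281, r_a2 = 71.136821
inv(α') = inv(18.408°) + 2·(-0.417-0.197)·tan α/(47+73) = 0.00812484  ⇒  α' = 16.42828°
a' = a·cos α / cos α' = 114.4200·cos 18.408°/cos 16.42828° = 113.186232
action lengths: √(r_a1²−r_b1²) = 17.353714, √(r_a2²−r_b2²) = 26.431947
base pitch p_b = π·m·cos α = 5.684468
CR = (17.353714 + 26.431947 − 113.186232·sin 16.42828°)/5.684468 = 2.071418
contact ratio ≈ 2.0714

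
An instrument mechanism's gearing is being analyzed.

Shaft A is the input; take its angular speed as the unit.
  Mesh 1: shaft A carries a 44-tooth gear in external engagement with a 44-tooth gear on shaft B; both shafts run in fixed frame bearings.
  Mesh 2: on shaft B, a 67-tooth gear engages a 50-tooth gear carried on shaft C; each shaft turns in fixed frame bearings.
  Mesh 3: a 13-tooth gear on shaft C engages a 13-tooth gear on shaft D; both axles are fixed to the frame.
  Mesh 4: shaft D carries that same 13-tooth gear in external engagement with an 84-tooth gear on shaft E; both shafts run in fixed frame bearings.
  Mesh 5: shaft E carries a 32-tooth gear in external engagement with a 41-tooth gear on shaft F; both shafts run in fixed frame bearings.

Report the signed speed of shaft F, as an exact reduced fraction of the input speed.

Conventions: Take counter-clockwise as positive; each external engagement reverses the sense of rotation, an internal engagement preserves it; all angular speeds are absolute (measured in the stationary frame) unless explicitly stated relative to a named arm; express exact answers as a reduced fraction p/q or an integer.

-3484/21525

5-mesh fixed-axis compound train (all bearings frame-fixed)
mesh 1 [44T→44T]: |ω|/ω_in = 1×44/44 = 1, sense flips to −
mesh 2 [67T→50T]: |ω|/ω_in = 1×67/50 = 67/50, sense flips to +
mesh 3 [13T→13T]: |ω|/ω_in = (67/50)×13/13 = 67/50, sense flips to −
mesh 4 [13T→84T]: |ω|/ω_in = (67/50)×13/84 = 871/4200, sense flips to +
mesh 5 [32T→41T]: |ω|/ω_in = (871/4200)×32/41 = 3484/21525, sense flips to −
signed output speed (× input speed) = -3484/21525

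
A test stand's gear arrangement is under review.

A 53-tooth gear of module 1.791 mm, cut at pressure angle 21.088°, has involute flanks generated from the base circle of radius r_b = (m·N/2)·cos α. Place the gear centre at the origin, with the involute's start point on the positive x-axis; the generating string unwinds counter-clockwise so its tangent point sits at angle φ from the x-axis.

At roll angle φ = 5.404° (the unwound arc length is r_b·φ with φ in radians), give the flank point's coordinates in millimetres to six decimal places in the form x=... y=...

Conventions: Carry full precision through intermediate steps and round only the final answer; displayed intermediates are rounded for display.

x=44.479480 y=0.012374

topology: single-mesh involute geometry — m = 1.791, N = 53
pitch radius r_p = m·N/2 = 1.791·53/2 = 47.461500
base radius r_b = r_p·cos α = 47.461500·cos 21.088° = 44.282952
roll angle φ = 5.404° = 0.09431759 rad
x = r_b·(cos φ + φ·sin φ) = 44.479480
y = r_b·(sin φ − φ·cos φ) = 0.012374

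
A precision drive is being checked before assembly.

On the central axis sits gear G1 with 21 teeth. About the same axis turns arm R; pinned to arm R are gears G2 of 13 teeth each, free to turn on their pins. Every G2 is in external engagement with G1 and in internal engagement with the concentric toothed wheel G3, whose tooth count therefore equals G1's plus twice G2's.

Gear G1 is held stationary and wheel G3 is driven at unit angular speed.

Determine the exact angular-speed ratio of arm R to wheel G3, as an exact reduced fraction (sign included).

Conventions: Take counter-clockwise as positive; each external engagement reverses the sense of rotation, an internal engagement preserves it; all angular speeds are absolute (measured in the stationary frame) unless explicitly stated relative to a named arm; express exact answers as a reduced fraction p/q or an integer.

47/68

planetary set (21T centre, 13T on arm, 47T internal) — Willis relation
ring teeth: 21 + 2·13 = 47
21(ω_sun−ω_arm) = −47(ω_ring−ω_arm),  ω_sun = 0, ω_ring = 1
21(0−ω_arm) = −47(1−ω_arm)  ⇒  68·ω_arm = 47  ⇒  ω_arm = 47/68
ω_out/ω_in = 47/68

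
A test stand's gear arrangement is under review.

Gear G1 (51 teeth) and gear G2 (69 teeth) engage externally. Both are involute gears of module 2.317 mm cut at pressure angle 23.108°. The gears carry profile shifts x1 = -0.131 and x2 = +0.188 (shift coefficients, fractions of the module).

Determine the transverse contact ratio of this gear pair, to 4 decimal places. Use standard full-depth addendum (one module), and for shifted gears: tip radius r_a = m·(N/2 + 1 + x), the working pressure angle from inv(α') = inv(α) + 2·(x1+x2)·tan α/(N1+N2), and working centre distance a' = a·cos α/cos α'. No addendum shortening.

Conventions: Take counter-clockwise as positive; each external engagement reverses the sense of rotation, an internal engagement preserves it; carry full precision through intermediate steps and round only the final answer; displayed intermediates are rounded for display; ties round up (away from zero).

1.6232

topology: single-mesh involute geometry — m = 2.317, 51T/69T pair
base radii: r_b1 = 54.343036, r_b2 = 73.522931
tip radii: r_a1 = 61.096973, r_a2 = 82.689096
inv(α') = inv(23.108°) + 2·(-0.131+0.188)·tan α/(51+69) = 0.02379587  ⇒  α' = 23.23478°
a' = a·cos α / cos α' = 139.0200·cos 23.108°/cos 23.23478° = 139.151727
action lengths: √(r_a1²−r_b1²) = 27.922652, √(r_a2²−r_b2²) = 37.839994
base pitch p_b = π·m·cos α = 6.695046
CR = (27.922652 + 37.839994 − 139.151727·sin 23.23478°)/6.695046 = 1.623187
contact ratio ≈ 1.6232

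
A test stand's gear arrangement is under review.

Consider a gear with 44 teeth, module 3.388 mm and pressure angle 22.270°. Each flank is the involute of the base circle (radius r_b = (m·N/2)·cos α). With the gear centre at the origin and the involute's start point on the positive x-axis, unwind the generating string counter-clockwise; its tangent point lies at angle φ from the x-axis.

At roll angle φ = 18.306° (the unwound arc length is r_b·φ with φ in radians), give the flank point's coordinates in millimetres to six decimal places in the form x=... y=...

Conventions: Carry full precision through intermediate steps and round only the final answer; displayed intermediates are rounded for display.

x=72.407449 y=0.742251

topology: single-mesh involute geometry — m = 3.388, N = 44
pitch radius r_p = m·N/2 = 3.388·44/2 = 74.536000
base radius r_b = r_p·cos α = 74.536000·cos 22.270° = 68.976231
roll angle φ = 18.306° = 0.31949997 rad
x = r_b·(cos φ + φ·sin φ) = 72.407449
y = r_b·(sin φ − φ·cos φ) = 0.742251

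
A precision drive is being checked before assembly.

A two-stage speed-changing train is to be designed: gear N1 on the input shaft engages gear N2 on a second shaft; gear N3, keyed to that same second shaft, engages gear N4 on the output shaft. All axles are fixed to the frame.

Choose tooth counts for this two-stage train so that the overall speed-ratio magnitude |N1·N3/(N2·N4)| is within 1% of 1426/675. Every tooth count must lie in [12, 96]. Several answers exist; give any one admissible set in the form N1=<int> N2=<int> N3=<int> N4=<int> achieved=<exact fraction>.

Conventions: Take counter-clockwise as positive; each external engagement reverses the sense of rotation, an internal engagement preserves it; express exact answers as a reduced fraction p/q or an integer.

topology: fixed-axis compound train — 2 stages, target 1426/675
target = 1426/675 in lowest terms: an exact hit needs N1·N3 = k·1426 and N2·N4 = k·675 for one integer k, every count in [12, 96]; additionally prefer no 1:1 stage (N1 ≠ N2, N3 ≠ N4)
k = 1: N1·N3 = 1426 = 23·62, N2·N4 = 675 = 15·45
achieved = 23·62/(15·45) = 1426/675; |achieved − target| = 0 ≤ 713/33750 ✓

N1=23 N2=15 N3=62 N4=45 achieved=1426/675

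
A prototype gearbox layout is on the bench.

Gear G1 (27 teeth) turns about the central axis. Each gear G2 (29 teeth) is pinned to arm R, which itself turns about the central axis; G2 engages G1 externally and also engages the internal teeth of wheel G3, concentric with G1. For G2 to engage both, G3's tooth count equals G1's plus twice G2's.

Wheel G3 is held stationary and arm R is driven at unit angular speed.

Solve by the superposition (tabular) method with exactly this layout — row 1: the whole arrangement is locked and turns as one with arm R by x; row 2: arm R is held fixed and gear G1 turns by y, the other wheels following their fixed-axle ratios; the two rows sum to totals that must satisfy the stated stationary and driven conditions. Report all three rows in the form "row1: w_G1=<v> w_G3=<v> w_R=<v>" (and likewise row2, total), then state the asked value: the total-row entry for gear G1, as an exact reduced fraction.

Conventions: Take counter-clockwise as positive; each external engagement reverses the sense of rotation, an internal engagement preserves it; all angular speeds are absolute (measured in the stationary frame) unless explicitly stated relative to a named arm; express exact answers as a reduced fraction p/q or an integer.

row1: w_G1=1 w_G3=1 w_R=1
row2: w_G1=85/27 w_G3=-1 w_R=0
total: w_G1=112/27 w_G3=0 w_R=1
asked value: 112/27

planetary set (27T centre, 29T on arm, 85T internal) — Willis relation
row 1: whole set turns with the arm by x
row 2: sun turns y, ring = −(27/85)·y, arm 0
boundary: total ω_ring = x − (27/85)·y = 0 and total ω_arm = x = 1  ⇒  y = 85/27, x = 1
row 2 ring = −(27/85)·85/27 = -1
totals (row 1 + row 2): sun 1 + 85/27 = 112/27, ring 1 + (-1) = 0, arm 1 + 0 = 1
asked cell (total, sun) = 112/27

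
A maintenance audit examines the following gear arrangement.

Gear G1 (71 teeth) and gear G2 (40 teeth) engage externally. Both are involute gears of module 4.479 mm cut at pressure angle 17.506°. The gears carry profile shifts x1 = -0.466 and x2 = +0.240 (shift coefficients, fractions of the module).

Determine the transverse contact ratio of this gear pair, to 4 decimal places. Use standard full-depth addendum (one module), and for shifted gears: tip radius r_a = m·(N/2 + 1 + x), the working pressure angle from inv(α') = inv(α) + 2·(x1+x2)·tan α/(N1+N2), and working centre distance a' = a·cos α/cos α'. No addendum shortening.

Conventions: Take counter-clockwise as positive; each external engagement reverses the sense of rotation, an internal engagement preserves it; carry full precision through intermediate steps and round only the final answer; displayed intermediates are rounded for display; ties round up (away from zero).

1.9269

topology: single-mesh involute geometry — m = 4.479, 71T/40T pair
base radii: r_b1 = 151.640279, r_b2 = 85.431143
tip radii: r_a1 = 161.396286, r_a2 = 95.133960
inv(α') = inv(17.506°) + 2·(-0.466+0.240)·tan α/(71+40) = 0.00859220  ⇒  α' = 16.73037°
a' = a·cos α / cos α' = 248.5845·cos 17.506°/cos 16.73037° = 247.550213
action lengths: √(r_a1²−r_b1²) = 55.262889, √(r_a2²−r_b2²) = 41.856781
base pitch p_b = π·m·cos α = 13.419493
CR = (55.262889 + 41.856781 − 247.550213·sin 16.73037°)/13.419493 = 1.926886
contact ratio ≈ 1.9269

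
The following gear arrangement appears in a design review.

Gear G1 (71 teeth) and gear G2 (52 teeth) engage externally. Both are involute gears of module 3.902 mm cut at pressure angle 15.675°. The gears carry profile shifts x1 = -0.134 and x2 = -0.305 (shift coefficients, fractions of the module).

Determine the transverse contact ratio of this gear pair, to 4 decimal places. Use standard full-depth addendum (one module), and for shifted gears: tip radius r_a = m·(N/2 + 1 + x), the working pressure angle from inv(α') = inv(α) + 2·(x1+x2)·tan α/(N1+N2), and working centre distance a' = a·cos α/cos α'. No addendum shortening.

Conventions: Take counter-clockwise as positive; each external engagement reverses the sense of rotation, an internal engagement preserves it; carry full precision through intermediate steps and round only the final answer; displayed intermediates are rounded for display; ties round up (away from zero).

2.2732

recognized (one external pair, fixed centres): single-mesh tooth geometry, m = 3.902, N1 = 71, N2 = 52
base radii: r_b1 = 133.369366, r_b2 = 97.678972
tip radii: r_a1 = 141.900132, r_a2 = 104.163890
inv(α') = inv(15.675°) + 2·(-0.134-0.305)·tan α/(71+52) = 0.00503311  ⇒  α' = 14.04703°
a' = a·cos α / cos α' = 239.9730·cos 15.675°/cos 14.04703° = 238.170390
action lengths: √(r_a1²−r_b1²) = 48.458845, √(r_a2²−r_b2²) = 36.179198
base pitch p_b = π·m·cos α = 11.802598
CR = (48.458845 + 36.179198 − 238.170390·sin 14.04703°)/11.802598 = 2.273206
contact ratio ≈ 2.2732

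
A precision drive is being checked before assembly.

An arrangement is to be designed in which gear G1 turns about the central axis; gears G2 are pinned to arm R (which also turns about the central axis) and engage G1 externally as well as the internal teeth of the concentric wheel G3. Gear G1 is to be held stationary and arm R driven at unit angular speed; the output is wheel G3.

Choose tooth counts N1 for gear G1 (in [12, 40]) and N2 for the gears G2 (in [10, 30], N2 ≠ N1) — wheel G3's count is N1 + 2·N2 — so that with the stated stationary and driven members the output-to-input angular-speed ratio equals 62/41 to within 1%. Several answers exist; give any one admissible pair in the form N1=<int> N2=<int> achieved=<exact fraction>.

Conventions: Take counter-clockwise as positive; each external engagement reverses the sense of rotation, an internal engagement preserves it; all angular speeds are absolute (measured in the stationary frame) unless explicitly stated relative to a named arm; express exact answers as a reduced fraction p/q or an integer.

planetary set to be sized for 62/41 (Willis relation)
Willis with ω_sun = 0: ω_ring/ω_arm = (N1+N3)/N3; set equal to 62/41  ⇒  N3/N1 = 1/(62/41 − 1) = 41/21
N3 = N1 + 2·N2  ⇒  N2/N1 = (N3/N1 − 1)/2 = (41/21 − 1)/2 = 10/21
smallest multiple with N1 ≥ 12 and N2 ≥ 10: k = 1  ⇒  N1 = 1·21 = 21, N2 = 1·10 = 10 (N1 ≤ 40, N2 ≤ 30, N2 ≠ N1 ✓), N3 = 21 + 2·10 = 41
check: (N1+N3)/N3 with N1 = 21, N3 = 41 gives 62/41; |achieved − target| = 0 ≤ 31/2050 ✓

N1=21 N2=10 achieved=62/41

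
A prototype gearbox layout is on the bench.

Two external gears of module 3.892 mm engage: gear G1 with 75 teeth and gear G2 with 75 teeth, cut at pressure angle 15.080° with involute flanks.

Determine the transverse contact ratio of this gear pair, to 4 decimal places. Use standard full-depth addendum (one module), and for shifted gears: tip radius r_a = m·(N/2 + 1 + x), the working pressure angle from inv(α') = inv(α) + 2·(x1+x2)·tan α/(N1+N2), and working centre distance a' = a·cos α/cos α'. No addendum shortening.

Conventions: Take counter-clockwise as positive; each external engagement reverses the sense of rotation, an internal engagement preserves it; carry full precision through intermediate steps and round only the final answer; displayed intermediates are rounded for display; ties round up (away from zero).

single-mesh involute tooth geometry (75T engaging 75T at module 3.892)
base radii: r_b1 = 140.923994, r_b2 = 140.923994
tip radii: r_a1 = 149.842000, r_a2 = 149.842000
no profile shift: α' = α, a' = a
action lengths: √(r_a1²−r_b1²) = 50.922029, √(r_a2²−r_b2²) = 50.922029
base pitch p_b = π·m·cos α = 11.806021
CR = (50.922029 + 50.922029 − 291.900000·sin 15.08000°)/11.806021 = 2.193895
contact ratio ≈ 2.1939

2.1939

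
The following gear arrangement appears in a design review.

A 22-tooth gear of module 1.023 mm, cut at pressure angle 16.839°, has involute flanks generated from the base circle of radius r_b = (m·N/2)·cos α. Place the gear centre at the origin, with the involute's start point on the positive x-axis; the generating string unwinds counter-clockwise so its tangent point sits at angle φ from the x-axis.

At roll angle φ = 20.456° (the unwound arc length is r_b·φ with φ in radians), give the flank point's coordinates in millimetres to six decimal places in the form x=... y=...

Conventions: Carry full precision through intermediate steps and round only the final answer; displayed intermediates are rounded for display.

single-mesh involute tooth geometry (22T wheel at module 1.023)
pitch radius r_p = m·N/2 = 1.023·22/2 = 11.253000
base radius r_b = r_p·cos α = 11.253000·cos 16.839° = 10.770500
roll angle φ = 20.456° = 0.35702455 rad
x = r_b·(cos φ + φ·sin φ) = 11.435219
y = r_b·(sin φ − φ·cos φ) = 0.161311

x=11.435219 y=0.161311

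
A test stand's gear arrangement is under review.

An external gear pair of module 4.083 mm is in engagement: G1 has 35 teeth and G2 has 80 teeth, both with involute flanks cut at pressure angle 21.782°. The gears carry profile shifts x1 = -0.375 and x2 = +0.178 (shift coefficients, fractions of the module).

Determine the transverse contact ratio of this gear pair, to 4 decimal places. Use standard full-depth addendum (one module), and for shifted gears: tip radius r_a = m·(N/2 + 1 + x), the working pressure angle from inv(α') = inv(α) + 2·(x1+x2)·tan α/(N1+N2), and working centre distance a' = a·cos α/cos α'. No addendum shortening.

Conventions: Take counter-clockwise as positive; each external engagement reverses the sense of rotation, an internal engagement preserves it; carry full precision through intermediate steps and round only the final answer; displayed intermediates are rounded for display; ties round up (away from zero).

1.7166

class = single-mesh tooth geometry [involute pair 35T × 80T, m = 4.083]
base radii: r_b1 = 66.350967, r_b2 = 151.659352
tip radii: r_a1 = 74.004375, r_a2 = 168.129774
inv(α') = inv(21.782°) + 2·(-0.375+0.178)·tan α/(35+80) = 0.01807039  ⇒  α' = 21.27804°
a' = a·cos α / cos α' = 234.7725·cos 21.782°/cos 21.27804° = 233.959232
action lengths: √(r_a1²−r_b1²) = 32.774941, √(r_a2²−r_b2²) = 72.574526
base pitch p_b = π·m·cos α = 11.911298
CR = (32.774941 + 72.574526 − 233.959232·sin 21.27804°)/11.911298 = 1.716608
contact ratio ≈ 1.7166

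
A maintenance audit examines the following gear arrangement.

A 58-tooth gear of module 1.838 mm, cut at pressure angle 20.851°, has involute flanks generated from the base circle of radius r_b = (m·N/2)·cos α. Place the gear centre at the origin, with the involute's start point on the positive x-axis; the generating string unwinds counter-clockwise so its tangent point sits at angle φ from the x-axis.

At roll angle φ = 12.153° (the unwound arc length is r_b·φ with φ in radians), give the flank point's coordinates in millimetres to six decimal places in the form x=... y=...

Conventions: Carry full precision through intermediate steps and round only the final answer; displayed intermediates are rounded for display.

x=50.919157 y=0.157737

class = single-mesh tooth geometry [base-circle involute, m = 1.838, 58T]
pitch radius r_p = m·N/2 = 1.838·58/2 = 53.302000
base radius r_b = r_p·cos α = 53.302000·cos 20.851° = 49.811210
roll angle φ = 12.153° = 0.21210986 rad
x = r_b·(cos φ + φ·sin φ) = 50.919157
y = r_b·(sin φ − φ·cos φ) = 0.157737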